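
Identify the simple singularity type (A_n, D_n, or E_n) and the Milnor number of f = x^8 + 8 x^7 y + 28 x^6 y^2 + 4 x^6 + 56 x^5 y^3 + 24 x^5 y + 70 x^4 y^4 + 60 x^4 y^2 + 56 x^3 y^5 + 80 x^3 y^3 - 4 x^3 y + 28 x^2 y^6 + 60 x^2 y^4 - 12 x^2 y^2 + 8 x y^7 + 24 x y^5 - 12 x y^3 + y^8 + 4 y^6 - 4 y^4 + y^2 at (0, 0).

The Hessian of f at 0 has rank 1. Corank 1: A-series; mu = 7 gives A_7.

Type A_{7}, Milnor number mu = 7.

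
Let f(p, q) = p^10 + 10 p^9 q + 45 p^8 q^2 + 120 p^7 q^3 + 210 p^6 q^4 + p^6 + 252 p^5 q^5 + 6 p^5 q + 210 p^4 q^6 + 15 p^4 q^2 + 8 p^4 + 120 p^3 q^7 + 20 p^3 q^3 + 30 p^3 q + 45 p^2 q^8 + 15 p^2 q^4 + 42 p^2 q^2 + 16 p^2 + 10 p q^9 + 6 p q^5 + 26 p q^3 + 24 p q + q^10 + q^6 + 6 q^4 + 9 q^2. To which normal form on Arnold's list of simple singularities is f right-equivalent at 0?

A9

The Hessian of f at 0 has rank 1. Corank 1: A-series; mu = 9 gives A_9.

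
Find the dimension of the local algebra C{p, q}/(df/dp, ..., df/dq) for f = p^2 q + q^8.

9

The Hessian of f at 0 is [[0, 0], [0, 0]] with rank 0, so corank 2. A Groebner basis of the Jacobian ideal J(f) in C{p,q} is {p^2/8 + q^7, p^3, p*q}; counting standard monomials gives mu = 9. Corank 2; j^3 = p^2*q has shape L^2 M (L != M), so D-series; mu = 9 gives D_9.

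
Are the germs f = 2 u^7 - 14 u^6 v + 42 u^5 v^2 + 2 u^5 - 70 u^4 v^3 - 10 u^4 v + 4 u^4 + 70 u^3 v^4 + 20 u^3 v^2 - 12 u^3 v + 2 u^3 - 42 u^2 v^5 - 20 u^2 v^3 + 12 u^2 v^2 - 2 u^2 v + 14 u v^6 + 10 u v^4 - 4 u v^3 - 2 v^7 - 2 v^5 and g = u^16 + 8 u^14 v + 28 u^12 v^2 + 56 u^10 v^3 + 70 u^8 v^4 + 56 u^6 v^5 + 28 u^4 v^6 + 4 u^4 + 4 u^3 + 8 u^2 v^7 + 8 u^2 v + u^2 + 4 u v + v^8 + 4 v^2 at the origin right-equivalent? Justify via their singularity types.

No.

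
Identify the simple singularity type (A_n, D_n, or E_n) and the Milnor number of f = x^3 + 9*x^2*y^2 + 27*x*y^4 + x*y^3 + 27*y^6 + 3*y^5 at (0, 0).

The Hessian of f at 0 has rank 0. Corank 2; j^3 = x^3 is a perfect cube, so E-series; the 4-jet and mu = 7 give E_7.

Type E_7, Milnor number mu = 7.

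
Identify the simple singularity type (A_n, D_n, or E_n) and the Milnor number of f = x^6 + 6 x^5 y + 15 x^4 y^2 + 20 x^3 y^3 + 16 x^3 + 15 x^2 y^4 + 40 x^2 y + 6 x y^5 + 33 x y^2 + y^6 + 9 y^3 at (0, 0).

Type D_7, Milnor number mu = 7.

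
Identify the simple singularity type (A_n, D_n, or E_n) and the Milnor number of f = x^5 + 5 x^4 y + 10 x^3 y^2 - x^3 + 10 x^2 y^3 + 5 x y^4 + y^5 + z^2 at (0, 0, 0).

Type E8, Milnor number mu = 8.

The Hessian of f at 0 has rank 1. Corank 2; j^3 = -x^3 is a perfect cube, so E-series; the 5-jet and mu = 8 give E_8.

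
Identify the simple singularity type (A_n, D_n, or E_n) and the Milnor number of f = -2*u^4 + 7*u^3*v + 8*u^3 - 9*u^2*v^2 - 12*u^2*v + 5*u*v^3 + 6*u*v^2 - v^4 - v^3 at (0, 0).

The Hessian of f at 0 has rank 0. Corank 2; j^3 = (2*u - v)^3 is a perfect cube, so E-series; the 4-jet and mu = 7 give E_7.

Type E7, Milnor number mu = 7.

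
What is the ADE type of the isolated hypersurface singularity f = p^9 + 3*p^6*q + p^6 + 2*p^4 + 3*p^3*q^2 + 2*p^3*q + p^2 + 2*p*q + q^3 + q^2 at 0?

The Hessian of f at 0 has rank 1. Corank 1: A-series; mu = 2 gives A_2.

A_{2}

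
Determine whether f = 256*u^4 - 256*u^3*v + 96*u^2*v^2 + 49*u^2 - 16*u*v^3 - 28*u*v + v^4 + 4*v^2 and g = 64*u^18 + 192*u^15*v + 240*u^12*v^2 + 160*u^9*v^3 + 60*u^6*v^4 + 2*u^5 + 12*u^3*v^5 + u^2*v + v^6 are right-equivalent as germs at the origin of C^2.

No.

The Hessian of f at 0 is [[98, -28], [-28, 8]] with rank 1, so corank 1. A Groebner basis of the Jacobian ideal J(f) in C{u,v} is {v^3, u - 2*v/7}; counting standard monomials gives mu = 3. Corank 1: A-series; mu = 3 gives A_3. The Hessian of g at 0 is [[0, 0], [0, 0]] with rank 0, so corank 2. A Groebner basis of the Jacobian ideal J(g) in C{u,v} is {u^2/6 + v^5, u^3, u*v}; counting standard monomials gives mu = 7. Corank 2; j^3 = u^2*v has shape L^2 M (L != M), so D-series; mu = 7 gives D_7. f is A_3 but g is D_7, hence not right-equivalent.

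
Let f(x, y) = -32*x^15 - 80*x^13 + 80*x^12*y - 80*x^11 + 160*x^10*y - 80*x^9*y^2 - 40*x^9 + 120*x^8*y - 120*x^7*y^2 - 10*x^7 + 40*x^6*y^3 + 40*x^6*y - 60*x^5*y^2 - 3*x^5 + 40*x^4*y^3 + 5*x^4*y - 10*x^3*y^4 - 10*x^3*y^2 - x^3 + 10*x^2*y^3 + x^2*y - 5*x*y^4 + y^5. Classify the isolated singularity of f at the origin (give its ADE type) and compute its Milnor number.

The Hessian of f at 0 has rank 0. Corank 2; j^3 = -x^2*(x - y) has shape L^2 M (L != M), so D-series; mu = 6 gives D_6.

Type D_6, Milnor number mu = 6.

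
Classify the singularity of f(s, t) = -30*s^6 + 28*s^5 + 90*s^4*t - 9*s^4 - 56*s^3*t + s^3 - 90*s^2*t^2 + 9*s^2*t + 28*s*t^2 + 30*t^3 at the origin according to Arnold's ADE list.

The Hessian of f at 0 has rank 0. Corank 2; j^3 = (s + 3*t)*(s^2 + 6*s*t + 10*t^2) splits into three distinct lines over C (the quadratic factor has nonzero discriminant), so D_4.

D_{4}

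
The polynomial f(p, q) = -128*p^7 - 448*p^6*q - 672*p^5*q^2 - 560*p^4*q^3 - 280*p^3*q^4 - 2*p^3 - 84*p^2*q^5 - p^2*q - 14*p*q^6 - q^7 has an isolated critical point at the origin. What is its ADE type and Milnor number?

Type D8, Milnor number mu = 8.

The Hessian of f at 0 has rank 0. Corank 2; j^3 = -p^2*(2*p + q) has shape L^2 M (L != M), so D-series; mu = 8 gives D_8.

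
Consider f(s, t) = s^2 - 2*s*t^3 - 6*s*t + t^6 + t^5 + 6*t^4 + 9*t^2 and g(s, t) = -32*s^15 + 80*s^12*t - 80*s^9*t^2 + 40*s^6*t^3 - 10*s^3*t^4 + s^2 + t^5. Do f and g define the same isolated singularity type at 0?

Yes.

The Hessian of f at 0 is [[2, -6], [-6, 18]] with rank 1, so corank 1. A Groebner basis of the Jacobian ideal J(f) in C{s,t} is {-s + t^3 + 3*t, s^2 - 9*t^2, s*t - 3*t^2}; counting standard monomials gives mu = 4. Corank 1: A-series; mu = 4 gives A_4. The Hessian of g at 0 is [[2, 0], [0, 0]] with rank 1, so corank 1. A Groebner basis of the Jacobian ideal J(g) in C{s,t} is {t^4, s}; counting standard monomials gives mu = 4. Corank 1: A-series; mu = 4 gives A_4. Both have type A_4, hence right-equivalent.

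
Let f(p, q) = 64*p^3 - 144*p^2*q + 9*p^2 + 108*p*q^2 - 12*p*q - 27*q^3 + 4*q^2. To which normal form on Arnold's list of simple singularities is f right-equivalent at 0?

A2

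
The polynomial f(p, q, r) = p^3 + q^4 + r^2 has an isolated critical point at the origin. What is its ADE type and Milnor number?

Type E_6, Milnor number mu = 6.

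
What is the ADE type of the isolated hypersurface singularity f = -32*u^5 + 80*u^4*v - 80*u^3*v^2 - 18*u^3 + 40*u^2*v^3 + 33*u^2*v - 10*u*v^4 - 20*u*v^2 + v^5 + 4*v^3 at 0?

D6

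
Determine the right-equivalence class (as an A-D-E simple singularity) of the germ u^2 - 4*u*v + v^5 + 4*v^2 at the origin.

A_{4}

The Hessian of f at 0 has rank 1. Corank 1: A-series; mu = 4 gives A_4.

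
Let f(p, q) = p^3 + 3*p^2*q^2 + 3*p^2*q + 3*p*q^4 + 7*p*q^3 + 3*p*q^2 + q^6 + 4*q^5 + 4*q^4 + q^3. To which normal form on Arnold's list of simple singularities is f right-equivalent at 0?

E7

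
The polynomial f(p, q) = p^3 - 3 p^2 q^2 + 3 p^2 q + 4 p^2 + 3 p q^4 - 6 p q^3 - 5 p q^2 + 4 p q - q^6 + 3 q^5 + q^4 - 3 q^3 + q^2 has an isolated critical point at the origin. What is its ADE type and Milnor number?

The Hessian of f at 0 has rank 1. Corank 1: A-series; mu = 2 gives A_2.

Type A2, Milnor number mu = 2.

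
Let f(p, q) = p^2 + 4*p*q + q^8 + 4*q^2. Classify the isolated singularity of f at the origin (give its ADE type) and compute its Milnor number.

Type A7, Milnor number mu = 7.

The Hessian of f at 0 has rank 1. Corank 1: A-series; mu = 7 gives A_7.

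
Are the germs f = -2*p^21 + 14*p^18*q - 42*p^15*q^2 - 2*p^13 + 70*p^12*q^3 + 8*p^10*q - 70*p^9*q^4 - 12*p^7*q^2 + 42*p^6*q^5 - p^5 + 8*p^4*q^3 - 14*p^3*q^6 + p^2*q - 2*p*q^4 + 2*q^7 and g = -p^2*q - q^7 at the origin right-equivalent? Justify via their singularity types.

Yes.

The Hessian of f at 0 is [[0, 0], [0, 0]] with rank 0, so corank 2. A Groebner basis of the Jacobian ideal J(f) in C{p,q} is {p^2/6 + p*q^3, -p*q + q^4, p^3, p^2*q}; counting standard monomials gives mu = 8. Corank 2; j^3 = p^2*q has shape L^2 M (L != M), so D-series; mu = 8 gives D_8. The Hessian of g at 0 is [[0, 0], [0, 0]] with rank 0, so corank 2. A Groebner basis of the Jacobian ideal J(g) in C{p,q} is {p^2/7 + q^6, p^3, p*q}; counting standard monomials gives mu = 8. Corank 2; j^3 = -p^2*q has shape L^2 M (L != M), so D-series; mu = 8 gives D_8. Both have type D_8, hence right-equivalent.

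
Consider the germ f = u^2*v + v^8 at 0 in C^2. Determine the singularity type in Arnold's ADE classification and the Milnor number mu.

Type D_{9}, Milnor number mu = 9.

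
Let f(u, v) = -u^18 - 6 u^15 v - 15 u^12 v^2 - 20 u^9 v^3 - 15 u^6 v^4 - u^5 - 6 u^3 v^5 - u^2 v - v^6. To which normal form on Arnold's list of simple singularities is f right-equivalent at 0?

D_7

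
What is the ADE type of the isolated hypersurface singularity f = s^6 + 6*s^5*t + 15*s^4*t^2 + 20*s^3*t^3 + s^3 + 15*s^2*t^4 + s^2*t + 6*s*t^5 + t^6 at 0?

The Hessian of f at 0 has rank 0. Corank 2; j^3 = s^2*(s + t) has shape L^2 M (L != M), so D-series; mu = 7 gives D_7.

D_7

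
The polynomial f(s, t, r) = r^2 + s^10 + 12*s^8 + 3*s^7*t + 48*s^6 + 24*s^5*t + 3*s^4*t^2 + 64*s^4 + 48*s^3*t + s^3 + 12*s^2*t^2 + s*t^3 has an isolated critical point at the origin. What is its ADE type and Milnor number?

The Hessian of f at 0 has rank 1. Corank 2; j^3 = s^3 is a perfect cube, so E-series; the 4-jet and mu = 7 give E_7.

Type E7, Milnor number mu = 7.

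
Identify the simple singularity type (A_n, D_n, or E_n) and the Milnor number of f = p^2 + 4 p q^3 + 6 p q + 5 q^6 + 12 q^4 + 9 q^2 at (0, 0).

The Hessian of f at 0 is [[2, 6], [6, 18]] with rank 1, so corank 1. A Groebner basis of the Jacobian ideal J(f) in C{p,q} is {p*q^2 - 3*p/2 - 9*q/2, p/2 + q^3 + 3*q/2, p^2 + 6*p*q + 9*q^2}; counting standard monomials gives mu = 5. Corank 1: A-series; mu = 5 gives A_5.

Type A_5, Milnor number mu = 5.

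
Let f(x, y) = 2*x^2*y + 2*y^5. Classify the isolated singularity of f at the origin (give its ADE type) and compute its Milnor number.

Type D6, Milnor number mu = 6.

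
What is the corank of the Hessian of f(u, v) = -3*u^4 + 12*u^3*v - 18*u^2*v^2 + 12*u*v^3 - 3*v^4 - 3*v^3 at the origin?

Hessian at 0 has rank 0.

2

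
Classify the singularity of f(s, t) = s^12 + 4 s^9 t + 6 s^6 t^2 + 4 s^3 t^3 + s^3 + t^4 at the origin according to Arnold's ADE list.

The Hessian of f at 0 has rank 0. Corank 2; j^3 = s^3 is a perfect cube, so E-series; the 4-jet and mu = 6 give E_6.

E_{6}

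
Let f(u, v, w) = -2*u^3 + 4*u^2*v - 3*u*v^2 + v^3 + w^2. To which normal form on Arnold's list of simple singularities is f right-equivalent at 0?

D4

The Hessian of f at 0 is [[0, 0, 0], [0, 0, 0], [0, 0, 2]] with rank 1, so corank 2. A Groebner basis of the Jacobian ideal J(f) in C{u,v,w} is {v^3, u^2 - 3*v^2/2, u*v - 3*v^2/2, w}; counting standard monomials gives mu = 4. Corank 2; j^3 = -(u - v)*(2*u^2 - 2*u*v + v^2) splits into three distinct lines over C (the quadratic factor has nonzero discriminant), so D_4.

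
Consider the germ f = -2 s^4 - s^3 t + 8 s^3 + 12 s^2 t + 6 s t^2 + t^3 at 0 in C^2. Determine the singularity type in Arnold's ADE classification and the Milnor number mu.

Type E_7, Milnor number mu = 7.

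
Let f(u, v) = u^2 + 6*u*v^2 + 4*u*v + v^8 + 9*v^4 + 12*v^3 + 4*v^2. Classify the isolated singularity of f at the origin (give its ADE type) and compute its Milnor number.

Type A7, Milnor number mu = 7.

The Hessian of f at 0 is [[2, 4], [4, 8]] with rank 1, so corank 1. A Groebner basis of the Jacobian ideal J(f) in C{u,v} is {u^4 + 8*u^3 + 112*u^2*v/3 - 176*u^2/9 - 448*u*v/9 + 64*u/9 + 128*v/9, u^3*v - 2*u^3 - 8*u^2*v + 32*u^2/9 + 80*u*v/9 - 32*u/27 - 64*v/27, u/3 + v^2 + 2*v/3}; counting standard monomials gives mu = 7. Corank 1: A-series; mu = 7 gives A_7.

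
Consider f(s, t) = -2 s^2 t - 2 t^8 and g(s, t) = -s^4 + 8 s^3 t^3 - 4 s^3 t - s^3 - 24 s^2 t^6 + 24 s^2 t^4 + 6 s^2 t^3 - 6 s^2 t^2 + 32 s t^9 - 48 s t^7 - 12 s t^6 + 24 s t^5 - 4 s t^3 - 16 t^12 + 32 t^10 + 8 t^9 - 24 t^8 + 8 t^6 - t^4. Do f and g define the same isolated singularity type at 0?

No.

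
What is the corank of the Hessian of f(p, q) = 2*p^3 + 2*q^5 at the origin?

2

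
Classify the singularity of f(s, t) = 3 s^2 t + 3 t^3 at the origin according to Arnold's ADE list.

The Hessian of f at 0 has rank 0. Corank 2; j^3 = 3*t*(s^2 + t^2) splits into three distinct lines over C (the quadratic factor has nonzero discriminant), so D_4.

D_4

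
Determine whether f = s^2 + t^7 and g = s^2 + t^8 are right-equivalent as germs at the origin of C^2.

The Hessian of f at 0 is [[2, 0], [0, 0]] with rank 1, so corank 1. A Groebner basis of the Jacobian ideal J(f) in C{s,t} is {t^6, s}; counting standard monomials gives mu = 6. Corank 1: A-series; mu = 6 gives A_6. The Hessian of g at 0 is [[2, 0], [0, 0]] with rank 1, so corank 1. A Groebner basis of the Jacobian ideal J(g) in C{s,t} is {t^7, s}; counting standard monomials gives mu = 7. Corank 1: A-series; mu = 7 gives A_7. f is A_6 but g is A_7, hence not right-equivalent.

No.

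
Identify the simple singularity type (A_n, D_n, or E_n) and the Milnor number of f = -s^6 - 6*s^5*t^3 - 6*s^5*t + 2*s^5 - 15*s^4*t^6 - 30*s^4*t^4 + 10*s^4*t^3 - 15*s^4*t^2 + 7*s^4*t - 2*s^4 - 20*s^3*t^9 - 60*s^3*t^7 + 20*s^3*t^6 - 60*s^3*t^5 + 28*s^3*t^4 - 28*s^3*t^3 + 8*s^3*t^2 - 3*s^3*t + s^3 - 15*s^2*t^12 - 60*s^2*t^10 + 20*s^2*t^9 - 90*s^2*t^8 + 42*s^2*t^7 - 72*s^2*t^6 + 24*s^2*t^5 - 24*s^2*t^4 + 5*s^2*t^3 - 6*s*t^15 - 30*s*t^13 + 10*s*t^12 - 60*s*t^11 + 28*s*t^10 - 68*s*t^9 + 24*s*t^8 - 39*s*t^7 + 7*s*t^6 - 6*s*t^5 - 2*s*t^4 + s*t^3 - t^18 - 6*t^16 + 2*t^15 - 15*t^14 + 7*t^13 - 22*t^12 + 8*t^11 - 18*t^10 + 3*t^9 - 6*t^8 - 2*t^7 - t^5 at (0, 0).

Type E_7, Milnor number mu = 7.

The Hessian of f at 0 has rank 0. Corank 2; j^3 = s^3 is a perfect cube, so E-series; the 4-jet and mu = 7 give E_7.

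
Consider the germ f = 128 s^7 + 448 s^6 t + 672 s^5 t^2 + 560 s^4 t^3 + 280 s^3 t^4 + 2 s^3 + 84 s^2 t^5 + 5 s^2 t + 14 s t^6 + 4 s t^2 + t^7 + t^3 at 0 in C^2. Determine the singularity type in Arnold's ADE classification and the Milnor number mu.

Type D_{8}, Milnor number mu = 8.

The Hessian of f at 0 is [[0, 0], [0, 0]] with rank 0, so corank 2. A Groebner basis of the Jacobian ideal J(f) in C{s,t} is {s*t/14 + t^6 + t^2/14, s*t^2 + t^3, s^2 + 3*s*t/2 + t^2/2}; counting standard monomials gives mu = 8. Corank 2; j^3 = (s + t)^2*(2*s + t) has shape L^2 M (L != M), so D-series; mu = 8 gives D_8.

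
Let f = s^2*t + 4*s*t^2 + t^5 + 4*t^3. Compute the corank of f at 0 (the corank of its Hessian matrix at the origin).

2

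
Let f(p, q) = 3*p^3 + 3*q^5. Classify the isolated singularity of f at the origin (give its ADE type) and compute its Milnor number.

The Hessian of f at 0 is [[0, 0], [0, 0]] with rank 0, so corank 2. A Groebner basis of the Jacobian ideal J(f) in C{p,q} is {q^4, p^2}; counting standard monomials gives mu = 8. Corank 2; j^3 = 3*p^3 is a perfect cube, so E-series; the 5-jet and mu = 8 give E_8.

Type E_8, Milnor number mu = 8.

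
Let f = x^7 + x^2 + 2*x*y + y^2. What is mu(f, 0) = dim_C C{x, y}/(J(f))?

6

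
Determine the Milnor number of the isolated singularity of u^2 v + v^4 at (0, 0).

5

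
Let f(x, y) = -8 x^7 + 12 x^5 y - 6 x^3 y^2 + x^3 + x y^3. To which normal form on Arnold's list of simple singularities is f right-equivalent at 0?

E7

The Hessian of f at 0 has rank 0. Corank 2; j^3 = x^3 is a perfect cube, so E-series; the 4-jet and mu = 7 give E_7.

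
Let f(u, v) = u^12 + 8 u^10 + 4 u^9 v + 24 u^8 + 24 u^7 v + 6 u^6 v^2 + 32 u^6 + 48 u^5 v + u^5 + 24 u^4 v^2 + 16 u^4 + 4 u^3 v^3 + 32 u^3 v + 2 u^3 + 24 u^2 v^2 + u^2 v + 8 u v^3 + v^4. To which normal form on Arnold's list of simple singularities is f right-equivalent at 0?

D_{5}

The Hessian of f at 0 is [[0, 0], [0, 0]] with rank 0, so corank 2. A Groebner basis of the Jacobian ideal J(f) in C{u,v} is {u*v^2, -u*v/8 + v^3, u^2 + u*v/2}; counting standard monomials gives mu = 5. Corank 2; j^3 = u^2*(2*u + v) has shape L^2 M (L != M), so D-series; mu = 5 gives D_5.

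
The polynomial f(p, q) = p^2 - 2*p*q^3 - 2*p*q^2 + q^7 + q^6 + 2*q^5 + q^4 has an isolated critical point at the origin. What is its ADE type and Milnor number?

Type A_6, Milnor number mu = 6.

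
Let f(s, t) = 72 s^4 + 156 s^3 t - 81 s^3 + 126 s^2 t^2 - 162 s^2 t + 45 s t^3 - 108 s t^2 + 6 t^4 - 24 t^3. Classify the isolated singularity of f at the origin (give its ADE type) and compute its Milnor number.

Type E_{7}, Milnor number mu = 7.

The Hessian of f at 0 has rank 0. Corank 2; j^3 = -3*(3*s + 2*t)^3 is a perfect cube, so E-series; the 4-jet and mu = 7 give E_7.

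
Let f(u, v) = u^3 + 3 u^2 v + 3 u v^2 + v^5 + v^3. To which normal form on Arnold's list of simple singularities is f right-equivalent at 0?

E_8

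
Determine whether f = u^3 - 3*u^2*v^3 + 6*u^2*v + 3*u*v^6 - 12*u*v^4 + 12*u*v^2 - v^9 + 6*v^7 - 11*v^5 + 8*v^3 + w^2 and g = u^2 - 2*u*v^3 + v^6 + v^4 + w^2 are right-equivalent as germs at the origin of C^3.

The Hessian of f at 0 has rank 1. Corank 2; j^3 = (u + 2*v)^3 is a perfect cube, so E-series; the 5-jet and mu = 8 give E_8. The Hessian of g at 0 has rank 2. Corank 1: A-series; mu = 3 gives A_3. f is E_8 but g is A_3, hence not right-equivalent.

No.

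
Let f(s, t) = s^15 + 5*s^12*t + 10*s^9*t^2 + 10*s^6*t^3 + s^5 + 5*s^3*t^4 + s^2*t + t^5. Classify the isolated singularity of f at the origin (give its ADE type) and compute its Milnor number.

The Hessian of f at 0 has rank 0. Corank 2; j^3 = s^2*t has shape L^2 M (L != M), so D-series; mu = 6 gives D_6.

Type D_{6}, Milnor number mu = 6.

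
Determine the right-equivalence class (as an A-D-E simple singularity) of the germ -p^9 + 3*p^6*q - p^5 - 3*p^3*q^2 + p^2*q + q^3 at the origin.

D_{4}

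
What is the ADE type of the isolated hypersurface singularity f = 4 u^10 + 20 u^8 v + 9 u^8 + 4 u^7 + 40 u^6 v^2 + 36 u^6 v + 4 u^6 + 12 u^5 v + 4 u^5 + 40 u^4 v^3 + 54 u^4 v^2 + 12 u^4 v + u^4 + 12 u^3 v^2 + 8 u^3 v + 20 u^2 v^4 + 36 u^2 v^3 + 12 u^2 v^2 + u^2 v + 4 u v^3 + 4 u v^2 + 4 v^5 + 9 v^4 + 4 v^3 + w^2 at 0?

D_{5}

The Hessian of f at 0 has rank 1. Corank 2; j^3 = v*(u + 2*v)^2 has shape L^2 M (L != M), so D-series; mu = 5 gives D_5.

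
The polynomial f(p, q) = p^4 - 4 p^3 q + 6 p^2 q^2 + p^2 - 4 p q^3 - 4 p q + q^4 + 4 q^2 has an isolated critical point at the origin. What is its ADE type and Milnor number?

Type A_3, Milnor number mu = 3.

The Hessian of f at 0 has rank 1. Corank 1: A-series; mu = 3 gives A_3.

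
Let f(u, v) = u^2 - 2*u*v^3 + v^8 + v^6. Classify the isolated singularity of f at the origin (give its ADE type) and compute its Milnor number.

The Hessian of f at 0 has rank 1. Corank 1: A-series; mu = 7 gives A_7.

Type A_7, Milnor number mu = 7.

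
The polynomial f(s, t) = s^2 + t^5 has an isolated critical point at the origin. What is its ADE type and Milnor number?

Type A_{4}, Milnor number mu = 4.

The Hessian of f at 0 is [[2, 0], [0, 0]] with rank 1, so corank 1. A Groebner basis of the Jacobian ideal J(f) in C{s,t} is {t^4, s}; counting standard monomials gives mu = 4. Corank 1: A-series; mu = 4 gives A_4.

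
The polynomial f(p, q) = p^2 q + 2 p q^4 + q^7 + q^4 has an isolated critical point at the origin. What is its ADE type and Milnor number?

Type D5, Milnor number mu = 5.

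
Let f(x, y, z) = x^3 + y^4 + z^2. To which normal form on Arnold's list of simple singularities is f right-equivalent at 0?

E_6

The Hessian of f at 0 has rank 1. Corank 2; j^3 = x^3 is a perfect cube, so E-series; the 4-jet and mu = 6 give E_6.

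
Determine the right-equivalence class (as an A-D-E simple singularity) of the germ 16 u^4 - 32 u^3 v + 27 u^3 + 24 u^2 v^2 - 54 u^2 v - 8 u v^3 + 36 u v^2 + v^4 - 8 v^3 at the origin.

E6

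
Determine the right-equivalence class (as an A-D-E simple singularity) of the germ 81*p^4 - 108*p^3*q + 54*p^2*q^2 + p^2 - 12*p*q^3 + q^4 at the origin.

A3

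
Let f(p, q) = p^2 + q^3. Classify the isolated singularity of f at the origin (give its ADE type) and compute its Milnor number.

The Hessian of f at 0 has rank 1. Corank 1: A-series; mu = 2 gives A_2.

Type A_{2}, Milnor number mu = 2.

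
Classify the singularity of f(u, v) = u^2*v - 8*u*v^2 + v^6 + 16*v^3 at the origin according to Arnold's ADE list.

D_{7}

The Hessian of f at 0 is [[0, 0], [0, 0]] with rank 0, so corank 2. A Groebner basis of the Jacobian ideal J(f) in C{u,v} is {u^2/6 + v^5 - 8*v^2/3, u^3 - 64*v^3, u*v - 4*v^2}; counting standard monomials gives mu = 7. Corank 2; j^3 = v*(u - 4*v)^2 has shape L^2 M (L != M), so D-series; mu = 7 gives D_7.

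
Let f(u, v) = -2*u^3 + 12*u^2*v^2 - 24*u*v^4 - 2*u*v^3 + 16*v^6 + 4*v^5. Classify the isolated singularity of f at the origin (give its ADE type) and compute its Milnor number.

Type E_{7}, Milnor number mu = 7.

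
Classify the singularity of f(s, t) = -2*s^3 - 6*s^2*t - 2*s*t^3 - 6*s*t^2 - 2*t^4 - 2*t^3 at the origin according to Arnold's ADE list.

The Hessian of f at 0 is [[0, 0], [0, 0]] with rank 0, so corank 2. A Groebner basis of the Jacobian ideal J(f) in C{s,t} is {s^3 + 3*s^2*t + 6*s^2 + 12*s*t + 6*t^2, -3*s^2 + s*t^2 - 6*s*t - 3*t^2, 3*s^2 + 6*s*t + t^3 + 3*t^2}; counting standard monomials gives mu = 7. Corank 2; j^3 = -2*(s + t)^3 is a perfect cube, so E-series; the 4-jet and mu = 7 give E_7.

E_{7}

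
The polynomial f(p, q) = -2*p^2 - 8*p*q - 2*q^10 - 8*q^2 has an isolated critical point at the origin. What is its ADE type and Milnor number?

The Hessian of f at 0 is [[-4, -8], [-8, -16]] with rank 1, so corank 1. A Groebner basis of the Jacobian ideal J(f) in C{p,q} is {q^9, p + 2*q}; counting standard monomials gives mu = 9. Corank 1: A-series; mu = 9 gives A_9.

Type A9, Milnor number mu = 9.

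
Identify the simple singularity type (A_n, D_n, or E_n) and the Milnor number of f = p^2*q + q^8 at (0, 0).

Type D_9, Milnor number mu = 9.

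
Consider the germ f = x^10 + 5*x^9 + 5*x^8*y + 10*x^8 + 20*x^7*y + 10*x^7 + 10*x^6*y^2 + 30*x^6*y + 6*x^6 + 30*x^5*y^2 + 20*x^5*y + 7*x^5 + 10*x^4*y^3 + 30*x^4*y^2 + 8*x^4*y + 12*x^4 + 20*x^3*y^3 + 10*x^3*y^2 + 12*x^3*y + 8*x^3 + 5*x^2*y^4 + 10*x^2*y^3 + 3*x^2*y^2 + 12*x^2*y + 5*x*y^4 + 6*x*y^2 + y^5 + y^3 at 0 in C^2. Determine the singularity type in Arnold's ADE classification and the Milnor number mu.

Type E_8, Milnor number mu = 8.

The Hessian of f at 0 has rank 0. Corank 2; j^3 = (2*x + y)^3 is a perfect cube, so E-series; the 5-jet and mu = 8 give E_8.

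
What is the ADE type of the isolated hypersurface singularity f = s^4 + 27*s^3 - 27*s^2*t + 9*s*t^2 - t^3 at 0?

E_6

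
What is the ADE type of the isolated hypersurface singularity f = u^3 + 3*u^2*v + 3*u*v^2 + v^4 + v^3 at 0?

The Hessian of f at 0 has rank 0. Corank 2; j^3 = (u + v)^3 is a perfect cube, so E-series; the 4-jet and mu = 6 give E_6.

E6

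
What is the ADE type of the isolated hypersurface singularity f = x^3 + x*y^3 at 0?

The Hessian of f at 0 has rank 0. Corank 2; j^3 = x^3 is a perfect cube, so E-series; the 4-jet and mu = 7 give E_7.

E7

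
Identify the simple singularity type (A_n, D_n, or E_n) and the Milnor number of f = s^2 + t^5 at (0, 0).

The Hessian of f at 0 is [[2, 0], [0, 0]] with rank 1, so corank 1. A Groebner basis of the Jacobian ideal J(f) in C{s,t} is {t^4, s}; counting standard monomials gives mu = 4. Corank 1: A-series; mu = 4 gives A_4.

Type A4, Milnor number mu = 4.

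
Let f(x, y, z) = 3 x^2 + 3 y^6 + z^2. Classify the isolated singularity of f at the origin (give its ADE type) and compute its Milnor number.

Type A_5, Milnor number mu = 5.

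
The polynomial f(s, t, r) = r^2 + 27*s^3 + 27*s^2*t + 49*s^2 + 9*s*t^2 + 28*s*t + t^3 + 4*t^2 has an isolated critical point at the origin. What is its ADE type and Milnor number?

Type A_2, Milnor number mu = 2.

The Hessian of f at 0 has rank 2. Corank 1: A-series; mu = 2 gives A_2.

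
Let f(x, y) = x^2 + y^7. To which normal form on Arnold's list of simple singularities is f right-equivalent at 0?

The Hessian of f at 0 is [[2, 0], [0, 0]] with rank 1, so corank 1. A Groebner basis of the Jacobian ideal J(f) in C{x,y} is {y^6, x}; counting standard monomials gives mu = 6. Corank 1: A-series; mu = 6 gives A_6.

A_6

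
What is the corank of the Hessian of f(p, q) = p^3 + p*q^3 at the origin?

Hessian at 0 has rank 0.

2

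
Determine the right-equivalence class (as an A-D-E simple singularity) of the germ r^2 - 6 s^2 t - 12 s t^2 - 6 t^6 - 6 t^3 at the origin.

D7

The Hessian of f at 0 is [[0, 0, 0], [0, 0, 0], [0, 0, 2]] with rank 1, so corank 2. A Groebner basis of the Jacobian ideal J(f) in C{s,t,r} is {s^2/6 + t^5 - t^2/6, s^3 + t^3, s*t + t^2, r}; counting standard monomials gives mu = 7. Corank 2; j^3 = -6*t*(s + t)^2 has shape L^2 M (L != M), so D-series; mu = 7 gives D_7.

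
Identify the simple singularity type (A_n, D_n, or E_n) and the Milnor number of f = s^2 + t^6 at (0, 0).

Type A_{5}, Milnor number mu = 5.

The Hessian of f at 0 is [[2, 0], [0, 0]] with rank 1, so corank 1. A Groebner basis of the Jacobian ideal J(f) in C{s,t} is {t^5, s}; counting standard monomials gives mu = 5. Corank 1: A-series; mu = 5 gives A_5.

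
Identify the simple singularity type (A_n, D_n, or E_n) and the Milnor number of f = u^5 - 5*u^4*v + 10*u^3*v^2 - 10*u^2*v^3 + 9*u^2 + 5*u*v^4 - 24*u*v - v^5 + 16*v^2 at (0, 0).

Type A4, Milnor number mu = 4.

The Hessian of f at 0 is [[18, -24], [-24, 32]] with rank 1, so corank 1. A Groebner basis of the Jacobian ideal J(f) in C{u,v} is {v^4, u - 4*v/3}; counting standard monomials gives mu = 4. Corank 1: A-series; mu = 4 gives A_4.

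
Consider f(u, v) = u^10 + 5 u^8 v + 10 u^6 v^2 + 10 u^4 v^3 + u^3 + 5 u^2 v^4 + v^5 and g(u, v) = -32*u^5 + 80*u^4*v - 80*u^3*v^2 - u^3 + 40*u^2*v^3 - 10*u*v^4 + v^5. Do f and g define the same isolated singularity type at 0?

The Hessian of f at 0 has rank 0. Corank 2; j^3 = u^3 is a perfect cube, so E-series; the 5-jet and mu = 8 give E_8. The Hessian of g at 0 has rank 0. Corank 2; j^3 = -u^3 is a perfect cube, so E-series; the 5-jet and mu = 8 give E_8. Both have type E_8, hence right-equivalent.

Yes.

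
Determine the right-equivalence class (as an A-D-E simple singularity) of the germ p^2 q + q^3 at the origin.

The Hessian of f at 0 has rank 0. Corank 2; j^3 = q*(p^2 + q^2) splits into three distinct lines over C (the quadratic factor has nonzero discriminant), so D_4.

D4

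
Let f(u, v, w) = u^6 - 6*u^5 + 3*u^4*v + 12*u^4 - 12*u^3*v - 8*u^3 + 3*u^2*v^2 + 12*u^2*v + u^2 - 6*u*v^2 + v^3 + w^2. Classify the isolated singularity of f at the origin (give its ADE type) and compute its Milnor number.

The Hessian of f at 0 is [[2, 0, 0], [0, 0, 0], [0, 0, 2]] with rank 2, so corank 1. A Groebner basis of the Jacobian ideal J(f) in C{u,v,w} is {v^2, u, w}; counting standard monomials gives mu = 2. Corank 1: A-series; mu = 2 gives A_2.

Type A_{2}, Milnor number mu = 2.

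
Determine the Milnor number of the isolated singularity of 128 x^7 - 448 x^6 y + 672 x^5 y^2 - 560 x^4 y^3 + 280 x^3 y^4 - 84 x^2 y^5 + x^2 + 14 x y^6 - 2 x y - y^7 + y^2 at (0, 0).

The Hessian of f at 0 is [[2, -2], [-2, 2]] with rank 1, so corank 1. A Groebner basis of the Jacobian ideal J(f) in C{x,y} is {y^6, x - y}; counting standard monomials gives mu = 6. Corank 1: A-series; mu = 6 gives A_6.

6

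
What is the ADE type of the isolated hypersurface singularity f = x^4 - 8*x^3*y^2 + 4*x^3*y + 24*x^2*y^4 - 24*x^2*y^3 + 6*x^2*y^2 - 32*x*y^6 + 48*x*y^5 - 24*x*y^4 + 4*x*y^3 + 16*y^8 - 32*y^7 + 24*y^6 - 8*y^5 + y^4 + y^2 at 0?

A_{3}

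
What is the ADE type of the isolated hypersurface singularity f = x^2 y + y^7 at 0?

The Hessian of f at 0 has rank 0. Corank 2; j^3 = x^2*y has shape L^2 M (L != M), so D-series; mu = 8 gives D_8.

D_{8}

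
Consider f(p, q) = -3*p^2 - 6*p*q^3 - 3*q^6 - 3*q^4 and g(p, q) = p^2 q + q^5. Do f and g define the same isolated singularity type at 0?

The Hessian of f at 0 is [[-6, 0], [0, 0]] with rank 1, so corank 1. A Groebner basis of the Jacobian ideal J(f) in C{p,q} is {q^3, p}; counting standard monomials gives mu = 3. Corank 1: A-series; mu = 3 gives A_3. The Hessian of g at 0 is [[0, 0], [0, 0]] with rank 0, so corank 2. A Groebner basis of the Jacobian ideal J(g) in C{p,q} is {p^2/5 + q^4, p^3, p*q}; counting standard monomials gives mu = 6. Corank 2; j^3 = p^2*q has shape L^2 M (L != M), so D-series; mu = 6 gives D_6. f is A_3 but g is D_6, hence not right-equivalent.

No.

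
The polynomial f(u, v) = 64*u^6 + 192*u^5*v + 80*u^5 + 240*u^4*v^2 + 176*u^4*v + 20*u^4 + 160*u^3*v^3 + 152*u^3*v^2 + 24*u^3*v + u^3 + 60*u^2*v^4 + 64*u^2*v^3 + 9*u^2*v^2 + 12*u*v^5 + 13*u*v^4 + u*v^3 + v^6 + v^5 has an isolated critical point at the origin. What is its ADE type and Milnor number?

The Hessian of f at 0 has rank 0. Corank 2; j^3 = u^3 is a perfect cube, so E-series; the 4-jet and mu = 7 give E_7.

Type E_7, Milnor number mu = 7.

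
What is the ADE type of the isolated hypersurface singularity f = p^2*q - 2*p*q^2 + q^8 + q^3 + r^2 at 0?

The Hessian of f at 0 has rank 1. Corank 2; j^3 = q*(p - q)^2 has shape L^2 M (L != M), so D-series; mu = 9 gives D_9.

D_{9}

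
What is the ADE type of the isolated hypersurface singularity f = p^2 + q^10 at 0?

A9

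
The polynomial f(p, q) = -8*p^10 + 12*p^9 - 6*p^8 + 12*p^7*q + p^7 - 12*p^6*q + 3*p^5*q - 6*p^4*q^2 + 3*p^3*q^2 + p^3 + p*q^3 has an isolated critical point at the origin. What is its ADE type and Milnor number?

The Hessian of f at 0 is [[0, 0], [0, 0]] with rank 0, so corank 2. A Groebner basis of the Jacobian ideal J(f) in C{p,q} is {p^3, p*q^2, 3*p^2 + q^3}; counting standard monomials gives mu = 7. Corank 2; j^3 = p^3 is a perfect cube, so E-series; the 4-jet and mu = 7 give E_7.

Type E_{7}, Milnor number mu = 7.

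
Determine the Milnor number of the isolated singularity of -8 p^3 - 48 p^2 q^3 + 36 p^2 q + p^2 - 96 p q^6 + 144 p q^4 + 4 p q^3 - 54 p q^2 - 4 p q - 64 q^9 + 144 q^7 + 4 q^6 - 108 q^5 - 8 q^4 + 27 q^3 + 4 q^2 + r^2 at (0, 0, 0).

The Hessian of f at 0 is [[2, -4, 0], [-4, 8, 0], [0, 0, 2]] with rank 2, so corank 1. A Groebner basis of the Jacobian ideal J(f) in C{p,q,r} is {q^2, p - 2*q, r}; counting standard monomials gives mu = 2. Corank 1: A-series; mu = 2 gives A_2.

2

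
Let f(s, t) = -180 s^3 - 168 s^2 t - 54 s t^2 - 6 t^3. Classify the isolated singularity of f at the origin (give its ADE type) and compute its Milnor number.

Type D_4, Milnor number mu = 4.

The Hessian of f at 0 is [[0, 0], [0, 0]] with rank 0, so corank 2. A Groebner basis of the Jacobian ideal J(f) in C{s,t} is {t^3, s^2 - 3*t^2/26, s*t + 9*t^2/26}; counting standard monomials gives mu = 4. Corank 2; j^3 = -6*(3*s + t)*(10*s^2 + 6*s*t + t^2) splits into three distinct lines over C (the quadratic factor has nonzero discriminant), so D_4.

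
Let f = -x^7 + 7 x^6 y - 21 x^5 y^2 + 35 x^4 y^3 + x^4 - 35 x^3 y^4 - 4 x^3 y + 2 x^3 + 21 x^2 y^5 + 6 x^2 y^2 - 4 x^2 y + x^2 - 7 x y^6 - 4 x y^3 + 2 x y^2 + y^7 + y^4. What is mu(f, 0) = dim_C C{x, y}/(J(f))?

6

The Hessian of f at 0 is [[2, 0], [0, 0]] with rank 1, so corank 1. A Groebner basis of the Jacobian ideal J(f) in C{x,y} is {14*x*y/3 - 5*x/3 + y^4 + 4*y^3/3 - 5*y^2/3, x*y^2 - 4*x*y/3 + x/3 - 2*y^3/3 + y^2/3, x^2 - 2*x*y + x + y^2}; counting standard monomials gives mu = 6. Corank 1: A-series; mu = 6 gives A_6.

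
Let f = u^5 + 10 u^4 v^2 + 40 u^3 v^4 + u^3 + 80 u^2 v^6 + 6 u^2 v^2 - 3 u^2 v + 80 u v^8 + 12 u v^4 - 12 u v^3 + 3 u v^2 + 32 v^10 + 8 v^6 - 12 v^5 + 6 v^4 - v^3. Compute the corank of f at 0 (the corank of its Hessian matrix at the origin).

2

Hessian at 0 has rank 0.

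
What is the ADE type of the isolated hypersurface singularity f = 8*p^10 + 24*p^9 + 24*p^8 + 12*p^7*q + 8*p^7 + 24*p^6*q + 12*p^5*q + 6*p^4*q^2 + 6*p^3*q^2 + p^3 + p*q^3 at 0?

The Hessian of f at 0 has rank 0. Corank 2; j^3 = p^3 is a perfect cube, so E-series; the 4-jet and mu = 7 give E_7.

E7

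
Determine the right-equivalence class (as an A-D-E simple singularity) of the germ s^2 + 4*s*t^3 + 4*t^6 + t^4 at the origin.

The Hessian of f at 0 has rank 1. Corank 1: A-series; mu = 3 gives A_3.

A_3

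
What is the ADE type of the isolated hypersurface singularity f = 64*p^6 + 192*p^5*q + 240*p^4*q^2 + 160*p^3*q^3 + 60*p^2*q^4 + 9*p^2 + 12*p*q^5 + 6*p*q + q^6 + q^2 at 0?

The Hessian of f at 0 is [[18, 6], [6, 2]] with rank 1, so corank 1. A Groebner basis of the Jacobian ideal J(f) in C{p,q} is {q^5, p + q/3}; counting standard monomials gives mu = 5. Corank 1: A-series; mu = 5 gives A_5.

A5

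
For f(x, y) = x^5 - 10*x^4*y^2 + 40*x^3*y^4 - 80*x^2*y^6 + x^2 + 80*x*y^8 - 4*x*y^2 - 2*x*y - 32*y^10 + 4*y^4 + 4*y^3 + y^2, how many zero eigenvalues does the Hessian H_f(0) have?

Hessian at 0 has rank 1.

1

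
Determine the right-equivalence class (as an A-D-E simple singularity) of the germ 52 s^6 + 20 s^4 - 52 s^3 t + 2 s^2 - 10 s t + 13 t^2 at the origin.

A_{1}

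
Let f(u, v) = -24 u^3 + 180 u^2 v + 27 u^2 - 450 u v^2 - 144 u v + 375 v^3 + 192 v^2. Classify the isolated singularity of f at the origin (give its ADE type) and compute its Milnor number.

Type A2, Milnor number mu = 2.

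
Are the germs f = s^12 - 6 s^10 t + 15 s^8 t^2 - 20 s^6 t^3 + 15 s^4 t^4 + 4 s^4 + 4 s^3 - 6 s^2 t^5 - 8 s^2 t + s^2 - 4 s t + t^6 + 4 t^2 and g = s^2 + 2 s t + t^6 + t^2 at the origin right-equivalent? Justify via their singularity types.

The Hessian of f at 0 has rank 1. Corank 1: A-series; mu = 5 gives A_5. The Hessian of g at 0 has rank 1. Corank 1: A-series; mu = 5 gives A_5. Both have type A_5, hence right-equivalent.

Yes.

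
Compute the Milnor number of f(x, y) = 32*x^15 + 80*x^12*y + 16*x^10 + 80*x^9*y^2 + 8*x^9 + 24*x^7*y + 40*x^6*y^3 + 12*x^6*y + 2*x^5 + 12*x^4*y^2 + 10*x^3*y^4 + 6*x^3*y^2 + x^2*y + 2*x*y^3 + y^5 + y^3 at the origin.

The Hessian of f at 0 is [[0, 0], [0, 0]] with rank 0, so corank 2. A Groebner basis of the Jacobian ideal J(f) in C{x,y} is {y^3, x^2 + 3*y^2, x*y}; counting standard monomials gives mu = 4. Corank 2; j^3 = y*(x^2 + y^2) splits into three distinct lines over C (the quadratic factor has nonzero discriminant), so D_4.

4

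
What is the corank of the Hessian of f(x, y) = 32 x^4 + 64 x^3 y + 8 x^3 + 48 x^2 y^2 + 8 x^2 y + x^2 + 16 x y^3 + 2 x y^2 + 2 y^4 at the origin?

1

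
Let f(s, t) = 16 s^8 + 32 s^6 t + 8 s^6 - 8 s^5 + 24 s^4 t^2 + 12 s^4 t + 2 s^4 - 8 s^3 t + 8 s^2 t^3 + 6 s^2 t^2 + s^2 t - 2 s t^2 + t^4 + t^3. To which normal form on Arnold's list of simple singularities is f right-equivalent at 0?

D_{5}

The Hessian of f at 0 has rank 0. Corank 2; j^3 = t*(s - t)^2 has shape L^2 M (L != M), so D-series; mu = 5 gives D_5.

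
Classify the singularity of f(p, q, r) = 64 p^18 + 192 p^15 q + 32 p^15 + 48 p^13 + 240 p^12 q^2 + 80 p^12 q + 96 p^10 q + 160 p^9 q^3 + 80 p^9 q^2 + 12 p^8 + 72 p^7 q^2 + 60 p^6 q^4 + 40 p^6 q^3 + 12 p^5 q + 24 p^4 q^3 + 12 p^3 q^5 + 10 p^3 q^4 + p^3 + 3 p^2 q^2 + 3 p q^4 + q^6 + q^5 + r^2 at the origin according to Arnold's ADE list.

The Hessian of f at 0 has rank 1. Corank 2; j^3 = p^3 is a perfect cube, so E-series; the 5-jet and mu = 8 give E_8.

E8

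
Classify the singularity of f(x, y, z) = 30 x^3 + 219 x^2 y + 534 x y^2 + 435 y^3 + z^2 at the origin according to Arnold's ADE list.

The Hessian of f at 0 is [[0, 0, 0], [0, 0, 0], [0, 0, 2]] with rank 1, so corank 2. A Groebner basis of the Jacobian ideal J(f) in C{x,y,z} is {y^3, x^2 - 71*y^2/11, x*y + 28*y^2/11, z}; counting standard monomials gives mu = 4. Corank 2; j^3 = 3*(2*x + 5*y)*(5*x^2 + 24*x*y + 29*y^2) splits into three distinct lines over C (the quadratic factor has nonzero discriminant), so D_4.

D4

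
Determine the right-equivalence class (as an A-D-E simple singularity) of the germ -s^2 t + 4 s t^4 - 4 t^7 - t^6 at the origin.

The Hessian of f at 0 has rank 0. Corank 2; j^3 = -s^2*t has shape L^2 M (L != M), so D-series; mu = 7 gives D_7.

D7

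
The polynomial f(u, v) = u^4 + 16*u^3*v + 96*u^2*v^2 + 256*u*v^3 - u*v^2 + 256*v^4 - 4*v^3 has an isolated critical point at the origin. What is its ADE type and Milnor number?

Type D5, Milnor number mu = 5.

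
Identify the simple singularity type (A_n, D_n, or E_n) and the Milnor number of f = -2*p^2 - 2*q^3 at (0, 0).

The Hessian of f at 0 has rank 1. Corank 1: A-series; mu = 2 gives A_2.

Type A_2, Milnor number mu = 2.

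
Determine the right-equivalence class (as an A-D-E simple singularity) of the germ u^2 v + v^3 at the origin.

D_{4}

The Hessian of f at 0 is [[0, 0], [0, 0]] with rank 0, so corank 2. A Groebner basis of the Jacobian ideal J(f) in C{u,v} is {v^3, u^2 + 3*v^2, u*v}; counting standard monomials gives mu = 4. Corank 2; j^3 = v*(u^2 + v^2) splits into three distinct lines over C (the quadratic factor has nonzero discriminant), so D_4.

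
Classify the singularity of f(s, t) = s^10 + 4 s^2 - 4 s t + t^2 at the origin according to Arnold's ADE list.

A9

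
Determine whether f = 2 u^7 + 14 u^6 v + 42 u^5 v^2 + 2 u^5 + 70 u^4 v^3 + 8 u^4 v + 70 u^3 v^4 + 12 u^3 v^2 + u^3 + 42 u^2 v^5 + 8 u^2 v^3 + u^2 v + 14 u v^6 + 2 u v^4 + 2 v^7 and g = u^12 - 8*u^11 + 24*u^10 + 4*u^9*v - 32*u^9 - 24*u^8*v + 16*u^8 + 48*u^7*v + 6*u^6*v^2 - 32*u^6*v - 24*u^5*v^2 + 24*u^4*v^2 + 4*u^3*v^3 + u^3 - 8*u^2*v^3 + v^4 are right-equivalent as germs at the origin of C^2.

No.

The Hessian of f at 0 has rank 0. Corank 2; j^3 = u^2*(u + v) has shape L^2 M (L != M), so D-series; mu = 8 gives D_8. The Hessian of g at 0 has rank 0. Corank 2; j^3 = u^3 is a perfect cube, so E-series; the 4-jet and mu = 6 give E_6. f is D_8 but g is E_6, hence not right-equivalent.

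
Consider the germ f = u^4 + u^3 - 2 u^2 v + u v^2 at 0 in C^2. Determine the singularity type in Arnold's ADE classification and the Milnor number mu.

Type D_{5}, Milnor number mu = 5.

The Hessian of f at 0 is [[0, 0], [0, 0]] with rank 0, so corank 2. A Groebner basis of the Jacobian ideal J(f) in C{u,v} is {u*v^2 - u*v/4 + v^2/4, -u*v/4 + v^3 + v^2/4, u^2 - u*v}; counting standard monomials gives mu = 5. Corank 2; j^3 = u*(u - v)^2 has shape L^2 M (L != M), so D-series; mu = 5 gives D_5.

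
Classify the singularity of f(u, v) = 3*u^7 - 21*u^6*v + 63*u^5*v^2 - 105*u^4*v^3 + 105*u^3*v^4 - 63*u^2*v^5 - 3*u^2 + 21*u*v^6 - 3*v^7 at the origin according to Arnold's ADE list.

The Hessian of f at 0 has rank 1. Corank 1: A-series; mu = 6 gives A_6.

A_{6}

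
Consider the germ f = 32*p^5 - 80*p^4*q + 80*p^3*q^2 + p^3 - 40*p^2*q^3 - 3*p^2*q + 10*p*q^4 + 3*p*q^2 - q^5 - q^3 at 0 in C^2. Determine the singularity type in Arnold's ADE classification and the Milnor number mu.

The Hessian of f at 0 has rank 0. Corank 2; j^3 = (p - q)^3 is a perfect cube, so E-series; the 5-jet and mu = 8 give E_8.

Type E_{8}, Milnor number mu = 8.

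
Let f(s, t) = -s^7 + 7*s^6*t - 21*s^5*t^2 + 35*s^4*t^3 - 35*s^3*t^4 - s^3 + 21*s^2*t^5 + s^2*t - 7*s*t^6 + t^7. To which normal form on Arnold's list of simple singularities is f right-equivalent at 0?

D8

The Hessian of f at 0 is [[0, 0], [0, 0]] with rank 0, so corank 2. A Groebner basis of the Jacobian ideal J(f) in C{s,t} is {s*t/7 + t^6, s*t^2, s^2 - s*t}; counting standard monomials gives mu = 8. Corank 2; j^3 = -s^2*(s - t) has shape L^2 M (L != M), so D-series; mu = 8 gives D_8.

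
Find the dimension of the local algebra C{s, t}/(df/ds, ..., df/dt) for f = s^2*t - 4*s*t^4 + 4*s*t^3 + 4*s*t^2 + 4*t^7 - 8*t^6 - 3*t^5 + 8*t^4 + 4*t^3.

The Hessian of f at 0 has rank 0. Corank 2; j^3 = t*(s + 2*t)^2 has shape L^2 M (L != M), so D-series; mu = 6 gives D_6.

6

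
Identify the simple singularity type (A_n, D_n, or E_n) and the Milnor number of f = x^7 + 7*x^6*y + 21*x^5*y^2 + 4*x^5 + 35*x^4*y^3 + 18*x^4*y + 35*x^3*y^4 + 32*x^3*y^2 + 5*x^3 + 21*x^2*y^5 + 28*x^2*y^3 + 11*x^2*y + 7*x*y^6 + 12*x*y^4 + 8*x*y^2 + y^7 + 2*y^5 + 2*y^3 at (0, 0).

Type D_{4}, Milnor number mu = 4.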